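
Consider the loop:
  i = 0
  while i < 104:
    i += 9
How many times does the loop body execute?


Starting at i = 0, each iteration adds 9.
Iterations until i >= 104:
  Iteration 1: i = 0 -> i = 9
  Iteration 2: i = 9 -> i = 18
  Iteration 3: i = 18 -> i = 27
  Iteration 4: i = 27 -> i = 36
  Iteration 5: i = 36 -> i = 45
  Iteration 6: i = 45 -> i = 54
  Iteration 7: i = 54 -> i = 63
  Iteration 8: i = 63 -> i = 72
  ... continuing ...
Total iterations = ceil(104/9) = 12


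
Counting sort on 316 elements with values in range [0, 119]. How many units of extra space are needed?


Output array size: 316 (to store sorted result)
Count array size: 120 (one slot per possible value, range 0 to 119)
Total extra space = 316 + 120 = 436


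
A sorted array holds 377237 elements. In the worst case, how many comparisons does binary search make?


Halving sequence: 377237 -> 188618 -> 94309 -> 47154 -> 23577 -> 11788 -> 5894 -> 2947 -> 1473 -> 736 -> 368 -> 184 -> 92 -> 46 -> 23 -> 11 -> 5 -> 2 -> 1
Number of halvings = 18
Max comparisons = 18 + 1 = 19


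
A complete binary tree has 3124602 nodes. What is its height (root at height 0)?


In a complete binary tree, level k holds nodes 2^k .. 2^(k+1)-1 (1-indexed).
Height = floor(log2(n)) = floor(log2(3124602)) = 21
Check: 2^21 = 2097152 <= 3124602 < 4194304 = 2^22


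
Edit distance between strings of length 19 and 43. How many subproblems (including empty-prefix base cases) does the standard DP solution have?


The table includes base cases (empty prefixes).
Rows: (m+1) = 20
Columns: (n+1) = 44
Total = 20 * 44 = 880


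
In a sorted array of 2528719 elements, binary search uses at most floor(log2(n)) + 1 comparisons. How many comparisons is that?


Halving sequence: 2528719 -> 1264359 -> 632179 -> 316089 -> 158044 -> 79022 -> 39511 -> 19755 -> 9877 -> 4938 -> 2469 -> 1234 -> 617 -> 308 -> 154 -> 77 -> 38 -> 19 -> 9 -> 4 -> 2 -> 1
Number of halvings = 21
Max comparisons = 21 + 1 = 22


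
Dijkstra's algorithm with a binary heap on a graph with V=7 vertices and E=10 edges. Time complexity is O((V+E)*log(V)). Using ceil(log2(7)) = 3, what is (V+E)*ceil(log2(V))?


Dijkstra with a binary heap: each vertex is extracted once, each edge may relax once.
Each heap operation costs O(log V).
V + E = 7 + 10 = 17
ceil(log2(7)) = 3 (since 2^2 = 4 < 7 <= 8 = 2^3)
Total heap work = (V+E) * ceil(log2(V)) = 17 * 3 = 51


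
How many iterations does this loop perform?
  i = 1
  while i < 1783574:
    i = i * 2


The loop variable doubles each iteration:
i = 1 -> 2 -> 4 -> 8 -> 16 -> 32 -> 64 -> 128 -> 256 -> 512 -> 1024 -> 2048 -> 4096 -> 8192 -> 16384 -> 32768 -> 65536 -> 131072 -> 262144 -> 524288 -> 1048576 -> 2097152 (stop, 2097152 >= 1783574)
Number of doublings = ceil(log2(1783574)) = 21


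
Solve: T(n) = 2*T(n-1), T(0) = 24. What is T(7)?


Unrolling:
T(7) = 2*T(6) = 2^2*T(5) = ... = 2^7*T(0)
= 2^7 * 24
= 128 * 24 = 3072


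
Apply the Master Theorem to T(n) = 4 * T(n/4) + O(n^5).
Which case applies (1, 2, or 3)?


The Master Theorem: T(n) = a*T(n/b) + O(n^c)
  a = 4, b = 4, c = 5
log_b(a) = log_4(4) = 1
Compare b^c with a: 4^5 = 1024 > 4, so c > log_b(a).
Since c > log_b(a), Case 3 applies.
T(n) = O(n^5)
Master Theorem case = 3


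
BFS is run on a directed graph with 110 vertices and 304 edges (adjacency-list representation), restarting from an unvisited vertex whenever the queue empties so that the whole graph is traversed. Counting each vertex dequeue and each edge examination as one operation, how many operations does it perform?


A full BFS traversal dequeues each vertex exactly once and examines each directed edge exactly once.
V = 110 (vertex processing cost)
E = 304 (edge examination cost)
Total operations proportional to V + E = 110 + 304 = 414


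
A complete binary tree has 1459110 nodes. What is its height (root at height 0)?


In a complete binary tree, level k holds nodes 2^k .. 2^(k+1)-1 (1-indexed).
Height = floor(log2(n)) = floor(log2(1459110)) = 20
Check: 2^20 = 1048576 <= 1459110 < 2097152 = 2^21


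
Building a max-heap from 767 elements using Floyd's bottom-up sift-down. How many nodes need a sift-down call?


In a heap of 767 elements (0-indexed array):
  Last element index: 766
  Parent of last element: floor((766 - 1) / 2) = 382
  Internal nodes: indices 0 to 382
  Count = floor(767/2) = 383


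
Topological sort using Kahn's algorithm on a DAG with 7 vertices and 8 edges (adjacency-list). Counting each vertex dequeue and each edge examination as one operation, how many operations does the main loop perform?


Kahn's algorithm:
  1. Compute in-degrees: O(V + E)
  2. Process queue: each vertex dequeued once (O(V))
     each edge examined once (O(E))
Total = V + E = 7 + 8 = 15


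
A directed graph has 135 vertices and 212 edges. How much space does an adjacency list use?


Adjacency list: one list head per vertex + one entry per edge
Vertex heads: 135
Edge entries: 212
Total = 135 + 212 = 347


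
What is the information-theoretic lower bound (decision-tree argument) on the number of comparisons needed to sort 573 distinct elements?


A binary decision tree of height h has at most 2^h leaves and needs at least n! of them, so h >= ceil(log2(n!)).
573! is far too large to multiply out, so use Stirling's series:
  ln(n!) ~ n ln n - n + (1/2) ln(2 pi n) + 1/(12n)  (error below 1/(360 n^3), negligible here)
  ln(573) = 6.3508857
  n ln n = 573 * 6.3508857 = 3639.0575
  (1/2) ln(2 pi * 573) = (1/2) ln(3600.2652) = 4.0944
  1/(12*573) = 0.0001
  ln(573!) ~ 3639.0575 - 573 + 4.0944 + 0.0001 = 3070.1520
Convert to base 2: log2(573!) = 3070.1520 / ln 2 = 3070.1520 / 0.69314718 = 4429.2931
ceil(4429.2931) = 4430


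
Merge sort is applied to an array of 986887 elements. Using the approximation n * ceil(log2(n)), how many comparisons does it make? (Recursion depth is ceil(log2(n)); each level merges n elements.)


Merge sort divides the array into halves recursively.
Number of levels = ceil(log2(986887)) = 20
At each level, approximately n = 986887 comparisons are needed for merging.
Total comparisons ~ n * ceil(log2(n)) = 986887 * 20 = 19737740


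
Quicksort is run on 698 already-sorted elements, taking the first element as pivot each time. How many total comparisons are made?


Sum of comparisons per partition:
697 + 696 + ... + 1 + 0
= 698 * (698 - 1) / 2
= 698 * 697 / 2
= 243253


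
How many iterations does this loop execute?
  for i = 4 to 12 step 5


The loop variable i takes values starting at 4 and increments by 5 each iteration.
Sequence: i = 4, 9
The upper bound 12 is inclusive, so the count is floor((last - first) / step) + 1:
floor((12 - 4) / 5) + 1 = floor(8/5) + 1 = 1 + 1 = 2


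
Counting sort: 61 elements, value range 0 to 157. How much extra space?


n = 61 (output array)
k = 158 (count array for 158 distinct values)
Extra space = 61 + 158 = 219


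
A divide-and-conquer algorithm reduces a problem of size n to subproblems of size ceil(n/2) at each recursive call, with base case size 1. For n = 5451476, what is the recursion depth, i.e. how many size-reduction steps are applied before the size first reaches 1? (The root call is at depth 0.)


Each step divides the size by 2 (rounding up); after k steps the size is ceil(n/2^k), which equals 1 exactly when 2^k >= n.
So the depth is the smallest k with 2^k >= 5451476, i.e. ceil(log_2(5451476)).
2^22 = 4194304 < 5451476 <= 8388608 = 2^23
Recursion depth = 23


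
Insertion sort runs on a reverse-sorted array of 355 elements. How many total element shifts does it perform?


Sum of shifts = 1 + 2 + 3 + ... + 354
= 355 * 354 / 2
= 125670 / 2
= 62835


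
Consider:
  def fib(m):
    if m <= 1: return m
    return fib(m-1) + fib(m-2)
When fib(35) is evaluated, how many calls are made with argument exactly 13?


Let N(m) = number of times fib(m) is called while evaluating fib(35).
N(35) = 1 (the initial call).
N(34) = 1 (only fib(35) calls it).
For 1 <= m <= 33: fib(m) is called by fib(m+1) and fib(m+2), so
  N(m) = N(m+1) + N(m+2).
fib(0) is called only by fib(2), so N(0) = N(2).
Walk down from m=35:
  N(35)=1, N(34)=1, N(33)=2, N(32)=3, N(31)=5, N(30)=8, N(29)=13, N(28)=21, N(27)=34, N(26)=55, N(25)=89, N(24)=144, N(23)=233, N(22)=377, N(21)=610, N(20)=987, N(19)=1597, N(18)=2584, N(17)=4181, N(16)=6765, N(15)=10946, N(14)=17711, N(13)=28657
N(13) = 28657


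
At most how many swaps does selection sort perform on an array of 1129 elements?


Each of the 1128 passes places one element in its final position.
Pass 1: swap minimum into position 0
Pass 2: swap minimum of remaining into position 1
...
Pass 1128: last two elements, one swap
Maximum swaps = 1129 - 1 = 1128


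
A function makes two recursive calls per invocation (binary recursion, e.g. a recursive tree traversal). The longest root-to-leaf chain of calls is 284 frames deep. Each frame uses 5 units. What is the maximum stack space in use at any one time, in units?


Binary recursion: the two calls run one after the other, so only one root-to-leaf chain of frames is on the stack at a time.
Maximum depth (longest chain) = 284 frames
Each frame = 5 units
Max stack space = 284 * 5 = 1420


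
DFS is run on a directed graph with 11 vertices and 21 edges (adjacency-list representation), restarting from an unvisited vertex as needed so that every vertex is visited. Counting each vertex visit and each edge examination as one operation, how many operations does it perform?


A full DFS traversal processes each vertex exactly once (push/pop on stack).
Each directed edge is examined once.
V = 11, E = 21
V + E = 32


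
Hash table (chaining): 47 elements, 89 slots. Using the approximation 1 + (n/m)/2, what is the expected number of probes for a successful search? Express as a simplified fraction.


Computing expected probes:
alpha = 47/89
= 1 + alpha/2
= 1 + 47/(2*89)
= (2*89 + 47) / (2*89)
= 225/178


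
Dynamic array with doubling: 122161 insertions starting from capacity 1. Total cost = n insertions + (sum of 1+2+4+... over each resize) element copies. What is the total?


n = 122161
Insertion costs: 122161
Resizes copy 1, 2, 4, ... up to the largest power of 2 that is <= n-1 = 122160, i.e. 65536.
Copy costs = 1 + 2 + 4 + 8 + 16 + 32 + 64 + 128 + 256 + 512 + 1024 + 2048 + 4096 + 8192 + 16384 + 32768 + 65536 = 131071
Total = 122161 + 131071 = 253232


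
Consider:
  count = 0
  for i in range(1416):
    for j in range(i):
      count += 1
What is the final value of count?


For each i, the inner loop runs i times:
  i=0: inner runs 0 times
  i=1: inner runs 1 time
  i=2: inner runs 2 times
  i=3: inner runs 3 times
  i=4: inner runs 4 times
  i=5: inner runs 5 times
  i=6: inner runs 6 times
  i=7: inner runs 7 times
  ...
Total = 0 + 1 + 2 + ... + 1415 = 1416*(1416-1)/2 = 1001820


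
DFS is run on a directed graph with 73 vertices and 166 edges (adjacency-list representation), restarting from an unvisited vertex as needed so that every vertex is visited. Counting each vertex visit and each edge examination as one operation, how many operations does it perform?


A full DFS traversal processes each vertex exactly once (push/pop on stack).
Each directed edge is examined once.
V = 73, E = 166
V + E = 239


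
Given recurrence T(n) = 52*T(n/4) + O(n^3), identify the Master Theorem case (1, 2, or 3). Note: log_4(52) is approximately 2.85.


Master Theorem parameters: a=52, b=4, c=3
log_b(a) = 2.85
Compare b^c with a: 4^3 = 64 > 52, so c > log_b(a).
Comparing c=3 vs log_b(a)=2.85:
3 > 2.85 => Case 3
Result: T(n) = O(n^3)
Master Theorem case = 3


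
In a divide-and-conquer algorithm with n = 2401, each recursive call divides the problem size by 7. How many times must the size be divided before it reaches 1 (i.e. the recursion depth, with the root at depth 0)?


Number of divisions = log_7(2401)
Sizes: 2401 -> 343 -> 49 -> 7 -> 1 (4 divisions)
Recursion depth = 4


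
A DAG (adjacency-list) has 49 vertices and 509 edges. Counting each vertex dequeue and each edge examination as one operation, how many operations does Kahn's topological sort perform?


V = 49 (vertex processing)
E = 509 (edge processing)
V + E = 49 + 509 = 558


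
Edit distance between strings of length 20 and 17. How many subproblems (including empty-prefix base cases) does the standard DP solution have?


The table includes base cases (empty prefixes).
Rows: (m+1) = 21
Columns: (n+1) = 18
Total = 21 * 18 = 378


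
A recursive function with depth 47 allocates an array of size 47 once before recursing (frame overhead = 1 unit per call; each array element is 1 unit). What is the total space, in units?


Array allocation: 47 units (allocated once)
Stack frames: 47 deep * 1 per frame = 47 units
Total = 47 + 47 = 94


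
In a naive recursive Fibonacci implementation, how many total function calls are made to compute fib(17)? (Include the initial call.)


Let C(m) = total calls to evaluate fib(m). Then C(0)=C(1)=1, and
C(m) = 1 + C(m-1) + C(m-2) for m >= 2.
Build the table (each entry = 1 + previous two):
  C(0) = 1
  C(1) = 1
  C(2) = 1 + 1 + 1 = 3
  C(3) = 1 + 3 + 1 = 5
  C(4) = 1 + 5 + 3 = 9
  C(5) = 1 + 9 + 5 = 15
  C(6) = 1 + 15 + 9 = 25
  C(7) = 1 + 25 + 15 = 41
  C(8) = 1 + 41 + 25 = 67
  C(9) = 1 + 67 + 41 = 109
  C(10) = 1 + 109 + 67 = 177
  C(11) = 1 + 177 + 109 = 287
  C(12) = 1 + 287 + 177 = 465
  C(13) = 1 + 465 + 287 = 753
  C(14) = 1 + 753 + 465 = 1219
  C(15) = 1 + 1219 + 753 = 1973
  C(16) = 1 + 1973 + 1219 = 3193
  C(17) = 1 + 3193 + 1973 = 5167
Total calls for fib(17) = 5167


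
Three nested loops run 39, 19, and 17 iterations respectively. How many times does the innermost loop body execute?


Loop 1 (outermost): 39 iterations
Loop 2 (middle): 19 iterations per outer
Loop 3 (innermost): 17 iterations per middle
Total = 39 * 19 * 17 = 12597


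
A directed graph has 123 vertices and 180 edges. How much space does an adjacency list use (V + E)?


Adjacency list: one list head per vertex + one entry per edge
Vertex heads: 123
Edge entries: 180
Total = 123 + 180 = 303


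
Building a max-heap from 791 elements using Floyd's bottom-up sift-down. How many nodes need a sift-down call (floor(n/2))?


In a heap of 791 elements (0-indexed array):
  Last element index: 790
  Parent of last element: floor((790 - 1) / 2) = 394
  Internal nodes: indices 0 to 394
  Count = floor(791/2) = 395


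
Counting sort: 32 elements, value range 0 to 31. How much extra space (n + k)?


n = 32 (output array)
k = 32 (count array for 32 distinct values)
Extra space = 32 + 32 = 64


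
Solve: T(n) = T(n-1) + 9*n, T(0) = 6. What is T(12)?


Expanding the recurrence:
T(12) = T(11) + 9*12
       = T(10) + 9*11 + 9*12
       ...
       = T(0) + 9*(1 + 2 + ... + 12)
       = 6 + 9 * 12*13/2
       = 6 + 9 * 78
       = 6 + 702 = 708


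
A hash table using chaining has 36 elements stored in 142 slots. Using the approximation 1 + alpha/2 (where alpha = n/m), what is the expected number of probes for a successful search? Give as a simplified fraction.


Load factor alpha = n/m = 36/142
Expected probes = 1 + alpha/2 = 1 + 36/(2*142)
= 1 + 36/284
= 284/284 + 36/284
= 320/284
Simplify: 80/71


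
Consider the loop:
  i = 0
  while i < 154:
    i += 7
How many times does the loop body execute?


Starting at i = 0, each iteration adds 7.
Iterations until i >= 154:
  Iteration 1: i = 0 -> i = 7
  Iteration 2: i = 7 -> i = 14
  Iteration 3: i = 14 -> i = 21
  Iteration 4: i = 21 -> i = 28
  Iteration 5: i = 28 -> i = 35
  Iteration 6: i = 35 -> i = 42
  Iteration 7: i = 42 -> i = 49
  Iteration 8: i = 49 -> i = 56
  ... continuing ...
Total iterations = ceil(154/7) = 22


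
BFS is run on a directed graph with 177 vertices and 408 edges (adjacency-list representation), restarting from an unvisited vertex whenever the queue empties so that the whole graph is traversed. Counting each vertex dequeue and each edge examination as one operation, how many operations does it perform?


A full BFS traversal dequeues each vertex exactly once and examines each directed edge exactly once.
V = 177 (vertex processing cost)
E = 408 (edge examination cost)
Total operations proportional to V + E = 177 + 408 = 585


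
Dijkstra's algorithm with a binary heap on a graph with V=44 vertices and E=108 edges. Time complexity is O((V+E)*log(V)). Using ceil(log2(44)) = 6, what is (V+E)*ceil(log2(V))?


Dijkstra with a binary heap: each vertex is extracted once, each edge may relax once.
Each heap operation costs O(log V).
V + E = 44 + 108 = 152
ceil(log2(44)) = 6 (since 2^5 = 32 < 44 <= 64 = 2^6)
Total heap work = (V+E) * ceil(log2(V)) = 152 * 6 = 912


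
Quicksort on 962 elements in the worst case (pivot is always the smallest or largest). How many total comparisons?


In the worst case, each partition step picks the worst pivot:
  Partition 1: 961 comparisons (n-1 elements to compare)
  Partition 2: 960 comparisons
  Partition 3: 959 comparisons
  Partition 4: 958 comparisons
  Partition 5: 957 comparisons
  ...
  Last partition: 0 comparisons
Total = (n-1) + (n-2) + ... + 1 + 0 = n*(n-1)/2
= 962*961/2 = 462241


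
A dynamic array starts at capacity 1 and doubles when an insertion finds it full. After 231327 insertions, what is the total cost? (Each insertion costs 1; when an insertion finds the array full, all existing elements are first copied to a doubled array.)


Insertion cost: 231327 (one per element)
Resizes occur just before inserting elements 2, 3, 5, 9, ...
Elements copied at each resize: 1 + 2 + 4 + 8 + 16 + 32 + 64 + 128 + 256 + 512 + 1024 + 2048 + 4096 + 8192 + 16384 + 32768 + 65536 + 131072
Sum of copies = 262143 (geometric series: 2^k - 1)
Total = 231327 + 262143 = 493470


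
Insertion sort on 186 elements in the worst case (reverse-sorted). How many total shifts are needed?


In the worst case (reverse-sorted), each element shifts past all previous:
  Element 1: 1 shifts
  Element 2: 2 shifts
  Element 3: 3 shifts
  Element 4: 4 shifts
  Element 5: 5 shifts
  ...
  Element 185: 185 shifts
Total = 1 + 2 + ... + 185
= 186*(186-1)/2 = 17205


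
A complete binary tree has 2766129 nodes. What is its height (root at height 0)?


In a complete binary tree, level k holds nodes 2^k .. 2^(k+1)-1 (1-indexed).
Height = floor(log2(n)) = floor(log2(2766129)) = 21
Check: 2^21 = 2097152 <= 2766129 < 4194304 = 2^22


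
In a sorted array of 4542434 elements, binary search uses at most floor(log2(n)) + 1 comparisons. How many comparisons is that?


Halving sequence: 4542434 -> 2271217 -> 1135608 -> 567804 -> 283902 -> 141951 -> 70975 -> 35487 -> 17743 -> 8871 -> 4435 -> 2217 -> 1108 -> 554 -> 277 -> 138 -> 69 -> 34 -> 17 -> 8 -> 4 -> 2 -> 1
Number of halvings = 22
Max comparisons = 22 + 1 = 23


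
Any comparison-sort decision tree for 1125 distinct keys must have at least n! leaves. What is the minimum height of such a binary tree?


A binary decision tree of height h has at most 2^h leaves and needs at least n! of them, so h >= ceil(log2(n!)).
1125! is far too large to multiply out, so use Stirling's series:
  ln(n!) ~ n ln n - n + (1/2) ln(2 pi n) + 1/(12n)  (error below 1/(360 n^3), negligible here)
  ln(1125) = 7.0255383
  n ln n = 1125 * 7.0255383 = 7903.7306
  (1/2) ln(2 pi * 1125) = (1/2) ln(7068.5835) = 4.4317
  1/(12*1125) = 0.0001
  ln(1125!) ~ 7903.7306 - 1125 + 4.4317 + 0.0001 = 6783.1624
Convert to base 2: log2(1125!) = 6783.1624 / ln 2 = 6783.1624 / 0.69314718 = 9786.0348
ceil(9786.0348) = 9787


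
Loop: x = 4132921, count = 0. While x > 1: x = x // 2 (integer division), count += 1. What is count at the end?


The variable x halves each step:
x = 4132921 -> 2066460 -> 1033230 -> 516615 -> 258307 -> 129153 -> 64576 -> 32288 -> 16144 -> 8072 -> 4036 -> 2018 -> 1009 -> 504 -> 252 -> 126 -> 63 -> 31 -> 15 -> 7 -> 3 -> 1
Number of halvings = floor(log2(4132921)) = 21


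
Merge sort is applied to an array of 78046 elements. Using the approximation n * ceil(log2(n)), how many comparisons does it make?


Merge sort divides the array into halves recursively.
Number of levels = ceil(log2(78046)) = 17
At each level, approximately n = 78046 comparisons are needed for merging.
Total comparisons ~ n * ceil(log2(n)) = 78046 * 17 = 1326782


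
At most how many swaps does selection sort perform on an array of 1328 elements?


Each of the 1327 passes places one element in its final position.
Pass 1: swap minimum into position 0
Pass 2: swap minimum of remaining into position 1
...
Pass 1327: last two elements, one swap
Maximum swaps = 1328 - 1 = 1327


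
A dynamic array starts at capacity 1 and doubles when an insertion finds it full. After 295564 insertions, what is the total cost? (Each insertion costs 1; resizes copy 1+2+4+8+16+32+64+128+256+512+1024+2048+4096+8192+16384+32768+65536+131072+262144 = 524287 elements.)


Insertion cost: 295564 (one per element)
Resizes occur just before inserting elements 2, 3, 5, 9, ...
Elements copied at each resize: 1 + 2 + 4 + 8 + 16 + 32 + 64 + 128 + 256 + 512 + 1024 + 2048 + 4096 + 8192 + 16384 + 32768 + 65536 + 131072 + 262144
Sum of copies = 524287 (geometric series: 2^k - 1)
Total = 295564 + 524287 = 819851


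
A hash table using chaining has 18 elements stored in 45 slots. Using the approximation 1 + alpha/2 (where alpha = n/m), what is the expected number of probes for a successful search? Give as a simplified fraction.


Load factor alpha = n/m = 18/45
Expected probes = 1 + alpha/2 = 1 + 18/(2*45)
= 1 + 18/90
= 90/90 + 18/90
= 108/90
Simplify: 6/5


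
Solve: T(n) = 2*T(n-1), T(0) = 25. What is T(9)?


Unrolling:
T(9) = 2*T(8) = 2^2*T(7) = ... = 2^9*T(0)
= 2^9 * 25
= 512 * 25 = 12800


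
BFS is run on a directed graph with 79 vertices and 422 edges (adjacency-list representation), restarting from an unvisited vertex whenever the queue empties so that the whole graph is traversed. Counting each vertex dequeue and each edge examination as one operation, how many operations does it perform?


A full BFS traversal dequeues each vertex exactly once and examines each directed edge exactly once.
V = 79 (vertex processing cost)
E = 422 (edge examination cost)
Total operations proportional to V + E = 79 + 422 = 501


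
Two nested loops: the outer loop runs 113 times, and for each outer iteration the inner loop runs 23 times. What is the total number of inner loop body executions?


Outer loop: 113 iterations
Inner loop: 23 iterations per outer iteration
Total = 113 * 23 = 2599


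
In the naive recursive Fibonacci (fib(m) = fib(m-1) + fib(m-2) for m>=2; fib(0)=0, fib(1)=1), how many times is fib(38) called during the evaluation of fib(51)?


Let N(m) = number of times fib(m) is called while evaluating fib(51).
N(51) = 1 (the initial call).
N(50) = 1 (only fib(51) calls it).
For 1 <= m <= 49: fib(m) is called by fib(m+1) and fib(m+2), so
  N(m) = N(m+1) + N(m+2).
fib(0) is called only by fib(2), so N(0) = N(2).
Walk down from m=51:
  N(51)=1, N(50)=1, N(49)=2, N(48)=3, N(47)=5, N(46)=8, N(45)=13, N(44)=21, N(43)=34, N(42)=55, N(41)=89, N(40)=144, N(39)=233, N(38)=377
N(38) = 377


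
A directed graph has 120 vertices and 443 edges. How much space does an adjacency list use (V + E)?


Adjacency list: one list head per vertex + one entry per edge
Vertex heads: 120
Edge entries: 443
Total = 120 + 443 = 563


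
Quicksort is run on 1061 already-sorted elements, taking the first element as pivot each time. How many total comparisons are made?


Sum of comparisons per partition:
1060 + 1059 + ... + 1 + 0
= 1061 * (1061 - 1) / 2
= 1061 * 1060 / 2
= 562330


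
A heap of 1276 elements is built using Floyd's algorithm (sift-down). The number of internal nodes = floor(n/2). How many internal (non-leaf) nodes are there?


Leaf nodes occupy roughly half the array.
Sift-down is called for each internal node, starting from the last one.
Internal nodes = floor(n/2) = floor(1276/2) = 638


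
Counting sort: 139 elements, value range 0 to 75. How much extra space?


n = 139 (output array)
k = 76 (count array for 76 distinct values)
Extra space = 139 + 76 = 215


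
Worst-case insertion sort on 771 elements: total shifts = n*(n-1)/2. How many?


Sum of shifts = 1 + 2 + 3 + ... + 770
= 771 * 770 / 2
= 593670 / 2
= 296835


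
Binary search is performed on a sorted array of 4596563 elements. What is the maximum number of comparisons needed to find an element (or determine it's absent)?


Binary search halves the search space each comparison:
  Step 1: search space = 4596563 -> 2298281
  Step 2: search space = 2298281 -> 1149140
  Step 3: search space = 1149140 -> 574570
  Step 4: search space = 574570 -> 287285
  Step 5: search space = 287285 -> 143642
  Step 6: search space = 143642 -> 71821
  Step 7: search space = 71821 -> 35910
  Step 8: search space = 35910 -> 17955
  Step 9: search space = 17955 -> 8977
  Step 10: search space = 8977 -> 4488
  Step 11: search space = 4488 -> 2244
  Step 12: search space = 2244 -> 1122
  Step 13: search space = 1122 -> 561
  Step 14: search space = 561 -> 280
  Step 15: search space = 280 -> 140
  Step 16: search space = 140 -> 70
  Step 17: search space = 70 -> 35
  Step 18: search space = 35 -> 17
  Step 19: search space = 17 -> 8
  Step 20: search space = 8 -> 4
  Step 21: search space = 4 -> 2
  Step 22: search space = 2 -> 1
  Step 23: search space = 1 (final check)
Maximum comparisons = floor(log2(4596563)) + 1 = 22 + 1 = 23


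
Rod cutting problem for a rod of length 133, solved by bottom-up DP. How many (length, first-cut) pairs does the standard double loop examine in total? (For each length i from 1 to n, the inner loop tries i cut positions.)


For each subproblem length i = 1..133, the inner loop considers i possible first cuts.
Total = 1 + 2 + ... + 133
= 133*(133+1)/2
= 133*134/2 = 8911


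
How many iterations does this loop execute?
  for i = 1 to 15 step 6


The loop variable i takes values starting at 1 and increments by 6 each iteration.
Sequence: i = 1, 7, 13
The upper bound 15 is inclusive, so the count is floor((last - first) / step) + 1:
floor((15 - 1) / 6) + 1 = floor(14/6) + 1 = 2 + 1 = 3


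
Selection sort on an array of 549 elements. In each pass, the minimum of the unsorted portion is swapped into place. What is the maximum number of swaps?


Selection sort performs one swap per pass:
  Pass 1: find min in positions 0 to 548, swap with position 0
  Pass 2: find min in positions 1 to 548, swap with position 1
  Pass 3: find min in positions 2 to 548, swap with position 2
  Pass 4: find min in positions 3 to 548, swap with position 3
  Pass 5: find min in positions 4 to 548, swap with position 4
  ... (543 more passes)
Total passes (and swaps) = n - 1 = 549 - 1 = 548


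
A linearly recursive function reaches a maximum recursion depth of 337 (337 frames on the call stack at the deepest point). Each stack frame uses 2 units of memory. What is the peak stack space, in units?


Maximum recursion depth = 337 frames
Memory per frame = 2 units
Total stack space = depth * frame_size
= 337 * 2 = 674


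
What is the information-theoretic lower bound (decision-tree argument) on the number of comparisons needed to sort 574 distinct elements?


A binary decision tree of height h has at most 2^h leaves and needs at least n! of them, so h >= ceil(log2(n!)).
574! is far too large to multiply out, so use Stirling's series:
  ln(n!) ~ n ln n - n + (1/2) ln(2 pi n) + 1/(12n)  (error below 1/(360 n^3), negligible here)
  ln(574) = 6.3526294
  n ln n = 574 * 6.3526294 = 3646.4093
  (1/2) ln(2 pi * 574) = (1/2) ln(3606.5484) = 4.0953
  1/(12*574) = 0.0001
  ln(574!) ~ 3646.4093 - 574 + 4.0953 + 0.0001 = 3076.5047
Convert to base 2: log2(574!) = 3076.5047 / ln 2 = 3076.5047 / 0.69314718 = 4438.4581
ceil(4438.4581) = 4439


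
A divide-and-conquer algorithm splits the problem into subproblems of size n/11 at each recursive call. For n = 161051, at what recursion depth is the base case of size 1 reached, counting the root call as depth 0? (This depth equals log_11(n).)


At each depth, the problem size is divided by 11:
  Depth 0: problem size = 161051
  Depth 1: problem size = 14641
  Depth 2: problem size = 1331
  Depth 3: problem size = 121
  Depth 4: problem size = 11
  Depth 5: problem size = 1 (base case)
The base case is reached at depth log_11(161051) = 5 (the tree has 6 levels counting depth 0, but the depth asked for is 5).
Recursion depth = 5


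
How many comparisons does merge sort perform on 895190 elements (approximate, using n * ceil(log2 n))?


Recursion depth: ceil(log2(895190)) = 20
Each recursion level merges n = 895190 elements
Total = 895190 * 20 = 17903800


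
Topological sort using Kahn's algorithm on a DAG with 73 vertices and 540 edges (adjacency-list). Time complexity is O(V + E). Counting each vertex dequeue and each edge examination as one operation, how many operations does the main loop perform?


Kahn's algorithm:
  1. Compute in-degrees: O(V + E)
  2. Process queue: each vertex dequeued once (O(V))
     each edge examined once (O(E))
Total = V + E = 73 + 540 = 613


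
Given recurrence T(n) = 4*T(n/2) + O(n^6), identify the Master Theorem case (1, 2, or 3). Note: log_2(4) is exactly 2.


Master Theorem parameters: a=4, b=2, c=6
log_b(a) = 2
Compare b^c with a: 2^6 = 64 > 4, so c > log_b(a).
Comparing c=6 vs log_b(a)=2:
6 > 2 => Case 3
Result: T(n) = O(n^6)
Master Theorem case = 3


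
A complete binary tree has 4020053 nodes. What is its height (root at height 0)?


In a complete binary tree, level k holds nodes 2^k .. 2^(k+1)-1 (1-indexed).
Height = floor(log2(n)) = floor(log2(4020053)) = 21
Check: 2^21 = 2097152 <= 4020053 < 4194304 = 2^22


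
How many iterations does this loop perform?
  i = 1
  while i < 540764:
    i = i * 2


The loop variable doubles each iteration:
i = 1 -> 2 -> 4 -> 8 -> 16 -> 32 -> 64 -> 128 -> 256 -> 512 -> 1024 -> 2048 -> 4096 -> 8192 -> 16384 -> 32768 -> 65536 -> 131072 -> 262144 -> 524288 -> 1048576 (stop, 1048576 >= 540764)
Number of doublings = ceil(log2(540764)) = 20


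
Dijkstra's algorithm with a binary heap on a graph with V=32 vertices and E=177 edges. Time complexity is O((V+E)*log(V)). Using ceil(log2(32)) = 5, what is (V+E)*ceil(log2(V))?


Dijkstra with a binary heap: each vertex is extracted once, each edge may relax once.
Each heap operation costs O(log V).
V + E = 32 + 177 = 209
ceil(log2(32)) = 5 (since 2^4 = 16 < 32 <= 32 = 2^5)
Total heap work = (V+E) * ceil(log2(V)) = 209 * 5 = 1045


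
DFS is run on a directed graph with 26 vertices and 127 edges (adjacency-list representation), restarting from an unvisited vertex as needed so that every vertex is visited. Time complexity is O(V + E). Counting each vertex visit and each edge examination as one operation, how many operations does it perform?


A full DFS traversal processes each vertex exactly once (push/pop on stack).
Each directed edge is examined once.
V = 26, E = 127
V + E = 153


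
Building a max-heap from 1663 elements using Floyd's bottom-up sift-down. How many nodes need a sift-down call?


In a heap of 1663 elements (0-indexed array):
  Last element index: 1662
  Parent of last element: floor((1662 - 1) / 2) = 830
  Internal nodes: indices 0 to 830
  Count = floor(1663/2) = 831


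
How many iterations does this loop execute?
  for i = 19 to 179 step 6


The loop variable i takes values starting at 19 and increments by 6 each iteration.
Sequence: i = 19, 25, 31, 37, 43, 49, 55, 61, 67, ...
The upper bound 179 is inclusive, so the count is floor((last - first) / step) + 1:
floor((179 - 19) / 6) + 1 = floor(160/6) + 1 = 26 + 1 = 27


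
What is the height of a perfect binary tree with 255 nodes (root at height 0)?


A perfect binary tree with 255 nodes:
  255 = 2^8 - 1
  Levels: 0, 1, ..., 7
  Height = 7


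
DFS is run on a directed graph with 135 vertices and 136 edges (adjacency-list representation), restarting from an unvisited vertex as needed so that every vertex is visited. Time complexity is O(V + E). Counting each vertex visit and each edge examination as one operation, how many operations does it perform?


A full DFS traversal processes each vertex exactly once (push/pop on stack).
Each directed edge is examined once.
V = 135, E = 136
V + E = 271


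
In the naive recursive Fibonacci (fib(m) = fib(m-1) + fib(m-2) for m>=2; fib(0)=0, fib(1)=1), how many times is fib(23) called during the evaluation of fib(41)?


Let N(m) = number of times fib(m) is called while evaluating fib(41).
N(41) = 1 (the initial call).
N(40) = 1 (only fib(41) calls it).
For 1 <= m <= 39: fib(m) is called by fib(m+1) and fib(m+2), so
  N(m) = N(m+1) + N(m+2).
fib(0) is called only by fib(2), so N(0) = N(2).
Walk down from m=41:
  N(41)=1, N(40)=1, N(39)=2, N(38)=3, N(37)=5, N(36)=8, N(35)=13, N(34)=21, N(33)=34, N(32)=55, N(31)=89, N(30)=144, N(29)=233, N(28)=377, N(27)=610, N(26)=987, N(25)=1597, N(24)=2584, N(23)=4181
N(23) = 4181


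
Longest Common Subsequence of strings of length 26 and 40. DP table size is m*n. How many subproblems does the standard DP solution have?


DP table indexed by positions in both strings.
First string: 26 positions
Second string: 40 positions
Total = 26 * 40 = 1040


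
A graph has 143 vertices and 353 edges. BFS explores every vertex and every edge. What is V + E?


A full BFS traversal dequeues each vertex once and examines each edge once.
Vertex visits: 143
Edge visits: 353
V + E = 143 + 353 = 496


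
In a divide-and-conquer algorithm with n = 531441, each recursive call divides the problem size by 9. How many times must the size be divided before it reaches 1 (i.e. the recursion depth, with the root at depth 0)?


Number of divisions = log_9(531441)
Sizes: 531441 -> 59049 -> 6561 -> 729 -> 81 -> 9 -> 1 (6 divisions)
Recursion depth = 6


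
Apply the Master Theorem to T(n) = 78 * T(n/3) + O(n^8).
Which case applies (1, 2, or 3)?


The Master Theorem: T(n) = a*T(n/b) + O(n^c)
  a = 78, b = 3, c = 8
log_b(a) = log_3(78) ~ 3.966
Compare b^c with a: 3^8 = 6561 > 78, so c > log_b(a).
Since c > log_b(a), Case 3 applies.
T(n) = O(n^8)
Master Theorem case = 3


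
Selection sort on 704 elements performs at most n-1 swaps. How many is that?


Each of the 703 passes places one element in its final position.
Pass 1: swap minimum into position 0
Pass 2: swap minimum of remaining into position 1
...
Pass 703: last two elements, one swap
Maximum swaps = 704 - 1 = 703


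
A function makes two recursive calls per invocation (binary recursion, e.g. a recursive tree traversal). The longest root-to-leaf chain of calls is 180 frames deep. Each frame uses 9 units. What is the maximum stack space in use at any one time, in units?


Binary recursion: the two calls run one after the other, so only one root-to-leaf chain of frames is on the stack at a time.
Maximum depth (longest chain) = 180 frames
Each frame = 9 units
Max stack space = 180 * 9 = 1620


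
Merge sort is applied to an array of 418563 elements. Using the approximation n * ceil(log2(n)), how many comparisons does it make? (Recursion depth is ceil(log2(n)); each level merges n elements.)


Merge sort divides the array into halves recursively.
Number of levels = ceil(log2(418563)) = 19
At each level, approximately n = 418563 comparisons are needed for merging.
Total comparisons ~ n * ceil(log2(n)) = 418563 * 19 = 7952697


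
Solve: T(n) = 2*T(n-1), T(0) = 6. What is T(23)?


Unrolling:
T(23) = 2*T(22) = 2^2*T(21) = ... = 2^23*T(0)
= 2^23 * 6
= 8388608 * 6 = 50331648


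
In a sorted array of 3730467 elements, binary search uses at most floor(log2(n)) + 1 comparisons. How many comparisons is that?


Halving sequence: 3730467 -> 1865233 -> 932616 -> 466308 -> 233154 -> 116577 -> 58288 -> 29144 -> 14572 -> 7286 -> 3643 -> 1821 -> 910 -> 455 -> 227 -> 113 -> 56 -> 28 -> 14 -> 7 -> 3 -> 1
Number of halvings = 21
Max comparisons = 21 + 1 = 22


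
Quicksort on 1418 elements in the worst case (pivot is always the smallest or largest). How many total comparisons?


In the worst case, each partition step picks the worst pivot:
  Partition 1: 1417 comparisons (n-1 elements to compare)
  Partition 2: 1416 comparisons
  Partition 3: 1415 comparisons
  Partition 4: 1414 comparisons
  Partition 5: 1413 comparisons
  ...
  Last partition: 0 comparisons
Total = (n-1) + (n-2) + ... + 1 + 0 = n*(n-1)/2
= 1418*1417/2 = 1004653


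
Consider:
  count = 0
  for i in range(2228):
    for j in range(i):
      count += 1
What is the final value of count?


For each i, the inner loop runs i times:
  i=0: inner runs 0 times
  i=1: inner runs 1 time
  i=2: inner runs 2 times
  i=3: inner runs 3 times
  i=4: inner runs 4 times
  i=5: inner runs 5 times
  i=6: inner runs 6 times
  i=7: inner runs 7 times
  ...
Total = 0 + 1 + 2 + ... + 2227 = 2228*(2228-1)/2 = 2480878


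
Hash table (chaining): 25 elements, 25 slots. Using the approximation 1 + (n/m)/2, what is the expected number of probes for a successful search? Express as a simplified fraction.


Computing expected probes:
alpha = 25/25
= 1 + alpha/2
= 1 + 25/(2*25)
= (2*25 + 25) / (2*25)
= 75/50 = 3/2


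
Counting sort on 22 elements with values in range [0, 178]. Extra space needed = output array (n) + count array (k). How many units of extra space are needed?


Output array size: 22 (to store sorted result)
Count array size: 179 (one slot per possible value, range 0 to 178)
Total extra space = 22 + 179 = 201


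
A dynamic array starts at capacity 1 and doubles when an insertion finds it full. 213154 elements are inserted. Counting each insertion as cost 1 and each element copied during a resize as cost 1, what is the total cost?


n = 213154
Insertion costs: 213154
Resizes copy 1, 2, 4, ... up to the largest power of 2 that is <= n-1 = 213153, i.e. 131072.
Copy costs = 1 + 2 + 4 + 8 + 16 + 32 + 64 + 128 + 256 + 512 + 1024 + 2048 + 4096 + 8192 + 16384 + 32768 + 65536 + 131072 = 262143
Total = 213154 + 262143 = 475297


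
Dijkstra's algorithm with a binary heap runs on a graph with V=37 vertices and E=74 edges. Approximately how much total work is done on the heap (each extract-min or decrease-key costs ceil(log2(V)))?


Dijkstra with a binary heap: each vertex is extracted once, each edge may relax once.
Each heap operation costs O(log V).
V + E = 37 + 74 = 111
ceil(log2(37)) = 6 (since 2^5 = 32 < 37 <= 64 = 2^6)
Total heap work = (V+E) * ceil(log2(V)) = 111 * 6 = 666


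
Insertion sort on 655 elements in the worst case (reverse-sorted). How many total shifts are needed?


In the worst case (reverse-sorted), each element shifts past all previous:
  Element 1: 1 shifts
  Element 2: 2 shifts
  Element 3: 3 shifts
  Element 4: 4 shifts
  Element 5: 5 shifts
  ...
  Element 654: 654 shifts
Total = 1 + 2 + ... + 654
= 655*(655-1)/2 = 214185


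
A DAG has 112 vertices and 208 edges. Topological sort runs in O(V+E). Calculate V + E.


V = 112 (vertex processing)
E = 208 (edge processing)
V + E = 112 + 208 = 320


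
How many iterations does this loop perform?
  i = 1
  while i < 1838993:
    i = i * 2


The loop variable doubles each iteration:
i = 1 -> 2 -> 4 -> 8 -> 16 -> 32 -> 64 -> 128 -> 256 -> 512 -> 1024 -> 2048 -> 4096 -> 8192 -> 16384 -> 32768 -> 65536 -> 131072 -> 262144 -> 524288 -> 1048576 -> 2097152 (stop, 2097152 >= 1838993)
Number of doublings = ceil(log2(1838993)) = 21


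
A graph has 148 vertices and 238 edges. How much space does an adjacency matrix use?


Adjacency matrix: V x V grid of entries
Space = V^2 = 148^2 = 148 * 148 = 21904


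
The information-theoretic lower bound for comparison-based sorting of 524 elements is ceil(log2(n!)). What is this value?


A binary decision tree of height h has at most 2^h leaves and needs at least n! of them, so h >= ceil(log2(n!)).
524! is far too large to multiply out, so use Stirling's series:
  ln(n!) ~ n ln n - n + (1/2) ln(2 pi n) + 1/(12n)  (error below 1/(360 n^3), negligible here)
  ln(524) = 6.2614917
  n ln n = 524 * 6.2614917 = 3281.0217
  (1/2) ln(2 pi * 524) = (1/2) ln(3292.3891) = 4.0497
  1/(12*524) = 0.0002
  ln(524!) ~ 3281.0217 - 524 + 4.0497 + 0.0002 = 2761.0716
Convert to base 2: log2(524!) = 2761.0716 / ln 2 = 2761.0716 / 0.69314718 = 3983.3843
ceil(3983.3843) = 3984
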